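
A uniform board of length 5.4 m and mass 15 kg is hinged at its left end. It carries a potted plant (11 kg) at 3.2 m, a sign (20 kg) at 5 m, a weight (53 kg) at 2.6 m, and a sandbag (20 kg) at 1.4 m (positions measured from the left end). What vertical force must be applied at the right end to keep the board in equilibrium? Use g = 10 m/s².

Sum moments about the left end (the unknown pivot reaction has zero arm there).
Beam weight: 15 × 10 = 150 N down at 2.7 m → arm 2.7 m, τ = 150 × 2.7 = 405 N·m clockwise.
Potted plant: 11 × 10 = 110 N down at 3.2 m → arm 3.2 m, τ = 110 × 3.2 = 352 N·m clockwise.
Sign: 20 × 10 = 200 N down at 5 m → arm 5 m, τ = 200 × 5 = 1000 N·m clockwise.
Weight: 53 × 10 = 530 N down at 2.6 m → arm 2.6 m, τ = 530 × 2.6 = 1378 N·m clockwise.
Sandbag: 20 × 10 = 200 N down at 1.4 m → arm 1.4 m, τ = 200 × 1.4 = 280 N·m clockwise.
Net moment of the loads = 3415 N·m clockwise.
The upward force F acts at the right end, arm 5.4 m, giving F × 5.4 counterclockwise.
Balancing moments: F × 5.4 = 3415, giving F = 3415 / 5.4 = 632 N.

F ≈ 632 N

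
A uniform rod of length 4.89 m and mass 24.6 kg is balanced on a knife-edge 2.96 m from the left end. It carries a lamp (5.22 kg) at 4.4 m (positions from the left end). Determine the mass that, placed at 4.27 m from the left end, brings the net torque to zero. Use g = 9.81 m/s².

Choose the knife-edge (at 2.96 m from the left end) as the axis so the support reaction has zero arm there.
Beam weight: 24.6 × 9.81 = 241.3 N down at 2.445 m → arm 0.515 m, τ = 241.3 × 0.515 = 124.3 N·m counterclockwise.
Lamp: 5.22 × 9.81 = 51.21 N down at 4.4 m → arm 1.44 m, τ = 51.21 × 1.44 = 73.74 N·m clockwise.
Net moment of known loads = 50.56 N·m counterclockwise.
An unknown mass m at 4.27 m has arm 1.31 m; its moment is m·g·1.31 clockwise.
Στ = 0 ⇒ m × 9.81 × 1.31 = 50.56 ⇒ m = 50.56 / (9.81 × 1.31) = 3.93 kg.

m ≈ 3.93 kg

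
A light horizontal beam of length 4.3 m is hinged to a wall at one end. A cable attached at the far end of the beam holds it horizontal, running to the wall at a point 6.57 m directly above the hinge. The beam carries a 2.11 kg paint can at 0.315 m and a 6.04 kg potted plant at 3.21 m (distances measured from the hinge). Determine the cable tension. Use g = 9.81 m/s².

Take moments about the hinge.
Paint can: 2.11 × 9.81 = 20.7 N down at 0.315 m → arm 0.315 m, τ = 20.7 × 0.315 = 6.521 N·m clockwise.
Potted plant: 6.04 × 9.81 = 59.25 N down at 3.21 m → arm 3.21 m, τ = 59.25 × 3.21 = 190.2 N·m clockwise.
Total clockwise load moment = 196.7 N·m.
The cable tension T acts at 4.3 m; only its component perpendicular to the beam, T sinθ, produces torque. sinθ = h/√(h²+d²) = 6.57/√(6.57²+4.3²) = 0.8367.
Setting net torque to zero: T × 4.3 × 0.8367 = 196.7 → T = 196.7 / 3.598 = 54.7 N.

T ≈ 54.7 N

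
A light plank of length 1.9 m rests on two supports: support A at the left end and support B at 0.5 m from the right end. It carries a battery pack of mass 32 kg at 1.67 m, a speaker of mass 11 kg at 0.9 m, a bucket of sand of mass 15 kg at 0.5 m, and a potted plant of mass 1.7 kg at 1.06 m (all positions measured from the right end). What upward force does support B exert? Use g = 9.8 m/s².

Choose support A as the axis so its reaction then has zero moment arm.
Battery pack: 32 × 9.8 = 313.6 N down at 1.67 m → arm 0.23 m, τ = 313.6 × 0.23 = 72.13 N·m clockwise.
Speaker: 11 × 9.8 = 107.8 N down at 0.9 m → arm 1 m, τ = 107.8 × 1 = 107.8 N·m clockwise.
Bucket of sand: 15 × 9.8 = 147 N down at 0.5 m → arm 1.4 m, τ = 147 × 1.4 = 205.8 N·m clockwise.
Potted plant: 1.7 × 9.8 = 16.66 N down at 1.06 m → arm 0.84 m, τ = 16.66 × 0.84 = 13.99 N·m clockwise.
Net load moment about support A = 399.7 N·m clockwise.
Reaction R at support B is upward at 0.5 m, arm 1.4 m → moment R × 1.4 counterclockwise.
For rotational equilibrium, R × 1.4 = 399.7, so R = 286 N.

R_B ≈ 286 N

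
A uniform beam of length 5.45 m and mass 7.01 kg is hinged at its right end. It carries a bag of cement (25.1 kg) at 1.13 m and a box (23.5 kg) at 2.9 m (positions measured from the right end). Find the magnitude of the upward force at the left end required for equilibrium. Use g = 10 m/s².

Sum moments about the right end (the unknown pivot reaction has zero arm there).
Beam weight: 7.01 × 10 = 70.1 N down at 2.725 m → arm 2.725 m, τ = 70.1 × 2.725 = 191 N·m counterclockwise.
Bag of cement: 25.1 × 10 = 251 N down at 1.13 m → arm 1.13 m, τ = 251 × 1.13 = 283.6 N·m counterclockwise.
Box: 23.5 × 10 = 235 N down at 2.9 m → arm 2.9 m, τ = 235 × 2.9 = 681.5 N·m counterclockwise.
Net moment of the loads = 1156 N·m counterclockwise.
The upward force F acts at the left end, arm 5.45 m, giving F × 5.45 clockwise.
Balancing moments: F × 5.45 = 1156, giving F = 1156 / 5.45 = 212 N.

F ≈ 212 N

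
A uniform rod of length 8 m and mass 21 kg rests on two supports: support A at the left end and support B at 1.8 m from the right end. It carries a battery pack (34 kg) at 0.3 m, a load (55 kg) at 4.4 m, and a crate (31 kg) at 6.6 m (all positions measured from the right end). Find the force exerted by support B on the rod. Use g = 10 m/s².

R_B ≈ 947 N

About support A:
Beam weight: 21 × 10 = 210 N down at 4 m → arm 4 m, τ = 210 × 4 = 840 N·m clockwise.
Battery pack: 34 × 10 = 340 N down at 0.3 m → arm 7.7 m, τ = 340 × 7.7 = 2618 N·m clockwise.
Load: 55 × 10 = 550 N down at 4.4 m → arm 3.6 m, τ = 550 × 3.6 = 1980 N·m clockwise.
Crate: 31 × 10 = 310 N down at 6.6 m → arm 1.4 m, τ = 310 × 1.4 = 434 N·m clockwise.
Net load moment about support A = 5872 N·m clockwise.
Reaction R at support B is upward at 1.8 m, arm 6.2 m → moment R × 6.2 counterclockwise.
Balancing moments: R × 6.2 = 5872, giving R = 947 N.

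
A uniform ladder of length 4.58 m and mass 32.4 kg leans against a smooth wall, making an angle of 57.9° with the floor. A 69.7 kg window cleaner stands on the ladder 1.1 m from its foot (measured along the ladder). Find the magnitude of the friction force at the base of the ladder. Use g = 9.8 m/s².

Sum moments about the foot of the ladder (the floor normal and friction both act there and drop out).
Ladder weight 32.4×9.8 = 317.5 N acts at 2.29 m along the ladder; its horizontal arm is 2.29·cos57.9° = 1.217 m → τ = 386.4 N·m clockwise.
Window cleaner: 69.7×9.8 = 683.1 N at 1.1 m → arm 0.5845 m → τ = 399.3 N·m clockwise.
Wall normal N acts horizontally at the top; its moment arm is the height L sinθ = 4.58·sin57.9° = 3.88 m, counterclockwise.
Στ = 0 ⇒ N × 3.88 = 785.7 ⇒ N = 203 N.
ΣFx = 0: friction at the foot balances the wall's push, so f = N_wall = 203 N.

f ≈ 203 N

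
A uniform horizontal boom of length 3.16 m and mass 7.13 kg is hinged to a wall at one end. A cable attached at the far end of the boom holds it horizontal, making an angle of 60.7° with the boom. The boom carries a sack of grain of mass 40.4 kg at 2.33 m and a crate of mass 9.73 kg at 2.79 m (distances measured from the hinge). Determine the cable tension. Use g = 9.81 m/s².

Choose the hinge as the axis so the unknown hinge reaction has zero arm there.
Beam weight: 7.13 × 9.81 = 69.95 N down at 1.58 m → arm 1.58 m, τ = 69.95 × 1.58 = 110.5 N·m clockwise.
Sack of grain: 40.4 × 9.81 = 396.3 N down at 2.33 m → arm 2.33 m, τ = 396.3 × 2.33 = 923.4 N·m clockwise.
Crate: 9.73 × 9.81 = 95.45 N down at 2.79 m → arm 2.79 m, τ = 95.45 × 2.79 = 266.3 N·m clockwise.
Total clockwise load moment = 1300 N·m.
The cable tension T acts at 3.16 m; only its component perpendicular to the boom, T sinθ, produces torque. sin 60.7° = 0.8721.
For rotational equilibrium, T × 3.16 × 0.8721 = 1300, so T = 1300 / 2.756 = 472 N.

T ≈ 472 N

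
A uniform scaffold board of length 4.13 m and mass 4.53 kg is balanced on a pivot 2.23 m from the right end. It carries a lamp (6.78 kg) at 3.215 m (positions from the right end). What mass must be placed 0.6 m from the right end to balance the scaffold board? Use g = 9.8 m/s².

Sum moments about the pivot (at 2.23 m from the right end) (the support reaction has zero arm there).
Beam weight: 4.53 × 9.8 = 44.39 N down at 2.065 m → arm 0.165 m, τ = 44.39 × 0.165 = 7.324 N·m clockwise.
Lamp: 6.78 × 9.8 = 66.44 N down at 3.215 m → arm 0.985 m, τ = 66.44 × 0.985 = 65.44 N·m counterclockwise.
Net moment of known loads = 58.12 N·m counterclockwise.
An unknown mass m at 0.6 m has arm 1.63 m; its moment is m·g·1.63 clockwise.
For rotational equilibrium, m × 9.8 × 1.63 = 58.12, so m = 58.12 / (9.8 × 1.63) = 3.64 kg.

m ≈ 3.64 kg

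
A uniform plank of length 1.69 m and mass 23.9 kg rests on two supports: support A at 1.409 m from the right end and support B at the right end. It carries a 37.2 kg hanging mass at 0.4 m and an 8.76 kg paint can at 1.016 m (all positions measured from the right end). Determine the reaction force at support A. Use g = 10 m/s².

R_A ≈ 312 N

Take moments about support B.
Beam weight: 23.9 × 10 = 239 N down at 0.845 m → arm 0.845 m, τ = 239 × 0.845 = 202 N·m counterclockwise.
Hanging mass: 37.2 × 10 = 372 N down at 0.4 m → arm 0.4 m, τ = 372 × 0.4 = 148.8 N·m counterclockwise.
Paint can: 8.76 × 10 = 87.6 N down at 1.016 m → arm 1.016 m, τ = 87.6 × 1.016 = 89 N·m counterclockwise.
Net load moment about support B = 439.8 N·m counterclockwise.
Reaction R at support A is upward at 1.409 m, arm 1.409 m → moment R × 1.409 clockwise.
Στ = 0 ⇒ R × 1.409 = 439.8 ⇒ R = 312 N.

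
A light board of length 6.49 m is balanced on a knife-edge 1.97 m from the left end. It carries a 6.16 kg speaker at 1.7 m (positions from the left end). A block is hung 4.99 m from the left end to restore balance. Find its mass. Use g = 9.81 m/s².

m ≈ 0.551 kg

Choose the knife-edge (at 1.97 m from the left end) as the axis so the support reaction has zero arm there.
Speaker: 6.16 × 9.81 = 60.43 N down at 1.7 m → arm 0.27 m, τ = 60.43 × 0.27 = 16.32 N·m counterclockwise.
Net moment of known loads = 16.32 N·m counterclockwise.
An unknown mass m at 4.99 m has arm 3.02 m; its moment is m·g·3.02 clockwise.
Balancing moments: m × 9.81 × 3.02 = 16.32, giving m = 16.32 / (9.81 × 3.02) = 0.551 kg.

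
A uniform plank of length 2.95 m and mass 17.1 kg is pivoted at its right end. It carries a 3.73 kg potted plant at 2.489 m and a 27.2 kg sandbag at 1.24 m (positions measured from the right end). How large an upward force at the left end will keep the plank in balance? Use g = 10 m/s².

About the right end:
Beam weight: 17.1 × 10 = 171 N down at 1.475 m → arm 1.475 m, τ = 171 × 1.475 = 252.2 N·m counterclockwise.
Potted plant: 3.73 × 10 = 37.3 N down at 2.489 m → arm 2.489 m, τ = 37.3 × 2.489 = 92.84 N·m counterclockwise.
Sandbag: 27.2 × 10 = 272 N down at 1.24 m → arm 1.24 m, τ = 272 × 1.24 = 337.3 N·m counterclockwise.
Net moment of the loads = 682.3 N·m counterclockwise.
The upward force F acts at the left end, arm 2.95 m, giving F × 2.95 clockwise.
Στ = 0 ⇒ F × 2.95 = 682.3 ⇒ F = 682.3 / 2.95 = 231 N.

F ≈ 231 N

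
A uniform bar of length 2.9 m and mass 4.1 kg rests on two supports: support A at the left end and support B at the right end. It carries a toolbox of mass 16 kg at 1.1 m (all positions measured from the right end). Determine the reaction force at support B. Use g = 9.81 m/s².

About support A:
Beam weight: 4.1 × 9.81 = 40.22 N down at 1.45 m → arm 1.45 m, τ = 40.22 × 1.45 = 58.32 N·m clockwise.
Toolbox: 16 × 9.81 = 157 N down at 1.1 m → arm 1.8 m, τ = 157 × 1.8 = 282.6 N·m clockwise.
Net load moment about support A = 340.9 N·m clockwise.
Reaction R at support B is upward at 0 m, arm 2.9 m → moment R × 2.9 counterclockwise.
For rotational equilibrium, R × 2.9 = 340.9, so R = 118 N.

R_B ≈ 118 N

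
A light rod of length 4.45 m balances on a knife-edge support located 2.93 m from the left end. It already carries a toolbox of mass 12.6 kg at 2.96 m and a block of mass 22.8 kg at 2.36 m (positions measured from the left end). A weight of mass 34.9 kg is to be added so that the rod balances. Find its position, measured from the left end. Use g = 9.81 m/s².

Taking torques about the knife-edge support (at 2.93 m from the left end):
Toolbox: 12.6 × 9.81 = 123.6 N down at 2.96 m → arm 0.03 m, τ = 123.6 × 0.03 = 3.708 N·m clockwise.
Block: 22.8 × 9.81 = 223.7 N down at 2.36 m → arm 0.57 m, τ = 223.7 × 0.57 = 127.5 N·m counterclockwise.
Net moment of existing loads = 123.8 N·m counterclockwise.
The weight weighs 34.9 × 9.81 = 342.4 N and must supply an equal clockwise moment, so its lever arm about the knife-edge support is 123.8 / 342.4 = 0.362 m.
That puts it at 2.93 + 0.362 = 3.29 m from the left end.

x ≈ 3.29 m from the left end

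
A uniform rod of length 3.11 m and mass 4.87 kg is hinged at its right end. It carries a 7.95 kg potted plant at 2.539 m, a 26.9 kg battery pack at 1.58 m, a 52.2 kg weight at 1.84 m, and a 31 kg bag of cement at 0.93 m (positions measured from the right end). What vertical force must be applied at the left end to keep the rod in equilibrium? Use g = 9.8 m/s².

Taking torques about the right end:
Beam weight: 4.87 × 9.8 = 47.73 N down at 1.555 m → arm 1.555 m, τ = 47.73 × 1.555 = 74.22 N·m counterclockwise.
Potted plant: 7.95 × 9.8 = 77.91 N down at 2.539 m → arm 2.539 m, τ = 77.91 × 2.539 = 197.8 N·m counterclockwise.
Battery pack: 26.9 × 9.8 = 263.6 N down at 1.58 m → arm 1.58 m, τ = 263.6 × 1.58 = 416.5 N·m counterclockwise.
Weight: 52.2 × 9.8 = 511.6 N down at 1.84 m → arm 1.84 m, τ = 511.6 × 1.84 = 941.3 N·m counterclockwise.
Bag of cement: 31 × 9.8 = 303.8 N down at 0.93 m → arm 0.93 m, τ = 303.8 × 0.93 = 282.5 N·m counterclockwise.
Net moment of the loads = 1912 N·m counterclockwise.
The upward force F acts at the left end, arm 3.11 m, giving F × 3.11 clockwise.
Setting net torque to zero: F × 3.11 = 1912 → F = 1912 / 3.11 = 615 N.

F ≈ 615 N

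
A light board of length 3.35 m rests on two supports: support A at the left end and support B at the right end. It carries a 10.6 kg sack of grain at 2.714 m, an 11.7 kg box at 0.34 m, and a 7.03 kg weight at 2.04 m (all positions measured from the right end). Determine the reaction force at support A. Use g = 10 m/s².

Take moments about support B.
Sack of grain: 10.6 × 10 = 106 N down at 2.714 m → arm 2.714 m, τ = 106 × 2.714 = 287.7 N·m counterclockwise.
Box: 11.7 × 10 = 117 N down at 0.34 m → arm 0.34 m, τ = 117 × 0.34 = 39.78 N·m counterclockwise.
Weight: 7.03 × 10 = 70.3 N down at 2.04 m → arm 2.04 m, τ = 70.3 × 2.04 = 143.4 N·m counterclockwise.
Net load moment about support B = 470.9 N·m counterclockwise.
Reaction R at support A is upward at 3.35 m, arm 3.35 m → moment R × 3.35 clockwise.
Balancing moments: R × 3.35 = 470.9, giving R = 141 N.

R_A ≈ 141 N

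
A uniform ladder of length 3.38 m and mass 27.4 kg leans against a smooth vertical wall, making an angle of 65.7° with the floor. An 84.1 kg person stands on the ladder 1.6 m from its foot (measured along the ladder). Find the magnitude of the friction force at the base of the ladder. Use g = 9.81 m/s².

Taking torques about the foot of the ladder:
Ladder weight 27.4×9.81 = 268.8 N acts at 1.69 m along the ladder; its horizontal arm is 1.69·cos65.7° = 0.6955 m → τ = 187 N·m clockwise.
Person: 84.1×9.81 = 825 N at 1.6 m → arm 0.6584 m → τ = 543.2 N·m clockwise.
Wall normal N acts horizontally at the top; its moment arm is the height L sinθ = 3.38·sin65.7° = 3.081 m, counterclockwise.
Balancing moments: N × 3.081 = 730.2, giving N = 237 N.
ΣFx = 0: friction at the foot balances the wall's push, so f = N_wall = 237 N.

f ≈ 237 N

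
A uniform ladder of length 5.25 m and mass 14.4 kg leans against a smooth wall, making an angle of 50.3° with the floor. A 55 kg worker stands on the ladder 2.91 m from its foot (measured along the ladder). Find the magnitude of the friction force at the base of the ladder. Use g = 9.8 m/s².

Sum moments about the foot of the ladder (the floor normal and friction both act there and drop out).
Ladder weight 14.4×9.8 = 141.1 N acts at 2.625 m along the ladder; its horizontal arm is 2.625·cos50.3° = 1.677 m → τ = 236.6 N·m clockwise.
Worker: 55×9.8 = 539 N at 2.91 m → arm 1.859 m → τ = 1002 N·m clockwise.
Wall normal N acts horizontally at the top; its moment arm is the height L sinθ = 5.25·sin50.3° = 4.039 m, counterclockwise.
Setting net torque to zero: N × 4.039 = 1239 → N = 307 N.
ΣFx = 0: friction at the foot balances the wall's push, so f = N_wall = 307 N.

f ≈ 307 N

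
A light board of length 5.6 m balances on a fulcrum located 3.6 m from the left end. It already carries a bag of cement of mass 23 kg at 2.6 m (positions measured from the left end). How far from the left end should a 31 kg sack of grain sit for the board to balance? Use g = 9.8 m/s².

Taking torques about the fulcrum (at 3.6 m from the left end):
Bag of cement: 23 × 9.8 = 225.4 N down at 2.6 m → arm 1 m, τ = 225.4 × 1 = 225.4 N·m counterclockwise.
Net moment of existing loads = 225.4 N·m counterclockwise.
The sack of grain weighs 31 × 9.8 = 303.8 N and must supply an equal clockwise moment, so its lever arm about the fulcrum is 225.4 / 303.8 = 0.742 m.
That puts it at 3.6 + 0.742 = 4.34 m from the left end.

x ≈ 4.34 m from the left end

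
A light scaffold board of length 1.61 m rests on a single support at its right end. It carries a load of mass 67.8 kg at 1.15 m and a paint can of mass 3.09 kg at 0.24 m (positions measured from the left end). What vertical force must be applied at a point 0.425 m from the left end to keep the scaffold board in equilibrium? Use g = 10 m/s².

About the right end:
Load: 67.8 × 10 = 678 N down at 1.15 m → arm 0.46 m, τ = 678 × 0.46 = 311.9 N·m counterclockwise.
Paint can: 3.09 × 10 = 30.9 N down at 0.24 m → arm 1.37 m, τ = 30.9 × 1.37 = 42.33 N·m counterclockwise.
Net moment of the loads = 354.2 N·m counterclockwise.
The upward force F acts at a point 0.425 m from the left end, arm 1.185 m, giving F × 1.185 clockwise.
Balancing moments: F × 1.185 = 354.2, giving F = 354.2 / 1.185 = 299 N.

F ≈ 299 N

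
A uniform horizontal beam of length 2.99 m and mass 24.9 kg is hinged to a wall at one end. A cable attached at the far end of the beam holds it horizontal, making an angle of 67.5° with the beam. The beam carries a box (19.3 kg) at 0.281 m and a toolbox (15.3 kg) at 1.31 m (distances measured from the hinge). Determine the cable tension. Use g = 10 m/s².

Choose the hinge as the axis so the unknown hinge reaction has zero arm there.
Beam weight: 24.9 × 10 = 249 N down at 1.495 m → arm 1.495 m, τ = 249 × 1.495 = 372.3 N·m clockwise.
Box: 19.3 × 10 = 193 N down at 0.281 m → arm 0.281 m, τ = 193 × 0.281 = 54.23 N·m clockwise.
Toolbox: 15.3 × 10 = 153 N down at 1.31 m → arm 1.31 m, τ = 153 × 1.31 = 200.4 N·m clockwise.
Total clockwise load moment = 626.9 N·m.
The cable tension T acts at 2.99 m; only its component perpendicular to the beam, T sinθ, produces torque. sin 67.5° = 0.9239.
Setting net torque to zero: T × 2.99 × 0.9239 = 626.9 → T = 626.9 / 2.762 = 227 N.

T ≈ 227 N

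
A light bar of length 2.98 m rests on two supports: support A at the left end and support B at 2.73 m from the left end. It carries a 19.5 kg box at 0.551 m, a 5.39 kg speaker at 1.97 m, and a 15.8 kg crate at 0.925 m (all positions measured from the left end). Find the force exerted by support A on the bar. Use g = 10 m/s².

R_A ≈ 275 N

About support B:
Box: 19.5 × 10 = 195 N down at 0.551 m → arm 2.179 m, τ = 195 × 2.179 = 424.9 N·m counterclockwise.
Speaker: 5.39 × 10 = 53.9 N down at 1.97 m → arm 0.76 m, τ = 53.9 × 0.76 = 40.96 N·m counterclockwise.
Crate: 15.8 × 10 = 158 N down at 0.925 m → arm 1.805 m, τ = 158 × 1.805 = 285.2 N·m counterclockwise.
Net load moment about support B = 751.1 N·m counterclockwise.
Reaction R at support A is upward at 0 m, arm 2.73 m → moment R × 2.73 clockwise.
Στ = 0 ⇒ R × 2.73 = 751.1 ⇒ R = 275 N.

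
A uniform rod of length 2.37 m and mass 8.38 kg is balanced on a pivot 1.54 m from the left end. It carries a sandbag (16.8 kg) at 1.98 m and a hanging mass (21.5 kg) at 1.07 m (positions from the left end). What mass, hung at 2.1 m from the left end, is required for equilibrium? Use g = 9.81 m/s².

m ≈ 10.2 kg

Choose the pivot (at 1.54 m from the left end) as the axis so the support reaction has zero arm there.
Beam weight: 8.38 × 9.81 = 82.21 N down at 1.185 m → arm 0.355 m, τ = 82.21 × 0.355 = 29.18 N·m counterclockwise.
Sandbag: 16.8 × 9.81 = 164.8 N down at 1.98 m → arm 0.44 m, τ = 164.8 × 0.44 = 72.51 N·m clockwise.
Hanging mass: 21.5 × 9.81 = 210.9 N down at 1.07 m → arm 0.47 m, τ = 210.9 × 0.47 = 99.12 N·m counterclockwise.
Net moment of known loads = 55.79 N·m counterclockwise.
An unknown mass m at 2.1 m has arm 0.56 m; its moment is m·g·0.56 clockwise.
For rotational equilibrium, m × 9.81 × 0.56 = 55.79, so m = 55.79 / (9.81 × 0.56) = 10.2 kg.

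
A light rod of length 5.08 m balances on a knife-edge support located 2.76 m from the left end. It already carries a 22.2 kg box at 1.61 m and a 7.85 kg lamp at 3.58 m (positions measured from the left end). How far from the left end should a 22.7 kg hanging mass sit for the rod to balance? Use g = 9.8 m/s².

Choose the knife-edge support (at 2.76 m from the left end) as the axis so the support reaction has zero arm there.
Box: 22.2 × 9.8 = 217.6 N down at 1.61 m → arm 1.15 m, τ = 217.6 × 1.15 = 250.2 N·m counterclockwise.
Lamp: 7.85 × 9.8 = 76.93 N down at 3.58 m → arm 0.82 m, τ = 76.93 × 0.82 = 63.08 N·m clockwise.
Net moment of existing loads = 187.1 N·m counterclockwise.
The hanging mass weighs 22.7 × 9.8 = 222.5 N and must supply an equal clockwise moment, so its lever arm about the knife-edge support is 187.1 / 222.5 = 0.841 m.
That puts it at 2.76 + 0.841 = 3.6 m from the left end.

x ≈ 3.6 m from the left end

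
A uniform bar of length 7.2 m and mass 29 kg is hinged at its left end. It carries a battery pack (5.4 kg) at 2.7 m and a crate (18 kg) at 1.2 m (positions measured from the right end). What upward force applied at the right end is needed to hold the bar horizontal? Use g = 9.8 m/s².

F ≈ 322 N

About the left end:
Beam weight: 29 × 9.8 = 284.2 N down at 3.6 m → arm 3.6 m, τ = 284.2 × 3.6 = 1023 N·m clockwise.
Battery pack: 5.4 × 9.8 = 52.92 N down at 2.7 m → arm 4.5 m, τ = 52.92 × 4.5 = 238.1 N·m clockwise.
Crate: 18 × 9.8 = 176.4 N down at 1.2 m → arm 6 m, τ = 176.4 × 6 = 1058 N·m clockwise.
Net moment of the loads = 2319 N·m clockwise.
The upward force F acts at the right end, arm 7.2 m, giving F × 7.2 counterclockwise.
Setting net torque to zero: F × 7.2 = 2319 → F = 2319 / 7.2 = 322 N.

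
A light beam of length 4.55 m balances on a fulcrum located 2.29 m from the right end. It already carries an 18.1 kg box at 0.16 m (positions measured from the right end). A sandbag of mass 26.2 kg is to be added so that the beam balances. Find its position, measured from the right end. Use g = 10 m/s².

Sum moments about the fulcrum (at 2.29 m from the right end) (the support reaction has zero arm there).
Box: 18.1 × 10 = 181 N down at 0.16 m → arm 2.13 m, τ = 181 × 2.13 = 385.5 N·m clockwise.
Net moment of existing loads = 385.5 N·m clockwise.
The sandbag weighs 26.2 × 10 = 262 N and must supply an equal counterclockwise moment, so its lever arm about the fulcrum is 385.5 / 262 = 1.47 m.
That puts it at 2.29 + 1.47 = 3.76 m from the right end.

x ≈ 3.76 m from the right end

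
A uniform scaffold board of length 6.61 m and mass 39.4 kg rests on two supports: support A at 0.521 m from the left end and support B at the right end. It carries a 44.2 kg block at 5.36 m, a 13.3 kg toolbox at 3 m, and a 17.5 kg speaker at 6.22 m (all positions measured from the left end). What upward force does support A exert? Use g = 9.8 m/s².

Taking torques about support B:
Beam weight: 39.4 × 9.8 = 386.1 N down at 3.305 m → arm 3.305 m, τ = 386.1 × 3.305 = 1276 N·m counterclockwise.
Block: 44.2 × 9.8 = 433.2 N down at 5.36 m → arm 1.25 m, τ = 433.2 × 1.25 = 541.5 N·m counterclockwise.
Toolbox: 13.3 × 9.8 = 130.3 N down at 3 m → arm 3.61 m, τ = 130.3 × 3.61 = 470.4 N·m counterclockwise.
Speaker: 17.5 × 9.8 = 171.5 N down at 6.22 m → arm 0.39 m, τ = 171.5 × 0.39 = 66.89 N·m counterclockwise.
Net load moment about support B = 2355 N·m counterclockwise.
Reaction R at support A is upward at 0.521 m, arm 6.089 m → moment R × 6.089 clockwise.
For rotational equilibrium, R × 6.089 = 2355, so R = 387 N.

R_A ≈ 387 N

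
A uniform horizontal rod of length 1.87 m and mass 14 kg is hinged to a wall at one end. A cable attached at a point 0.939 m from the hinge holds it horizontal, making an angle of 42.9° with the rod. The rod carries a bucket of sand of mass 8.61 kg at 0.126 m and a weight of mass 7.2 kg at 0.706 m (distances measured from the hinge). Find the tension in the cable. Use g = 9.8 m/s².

T ≈ 295 N

Taking torques about the hinge:
Beam weight: 14 × 9.8 = 137.2 N down at 0.935 m → arm 0.935 m, τ = 137.2 × 0.935 = 128.3 N·m clockwise.
Bucket of sand: 8.61 × 9.8 = 84.38 N down at 0.126 m → arm 0.126 m, τ = 84.38 × 0.126 = 10.63 N·m clockwise.
Weight: 7.2 × 9.8 = 70.56 N down at 0.706 m → arm 0.706 m, τ = 70.56 × 0.706 = 49.82 N·m clockwise.
Total clockwise load moment = 188.8 N·m.
The cable tension T acts at 0.939 m; only its component perpendicular to the rod, T sinθ, produces torque. sin 42.9° = 0.6807.
For rotational equilibrium, T × 0.939 × 0.6807 = 188.8, so T = 188.8 / 0.6392 = 295 N.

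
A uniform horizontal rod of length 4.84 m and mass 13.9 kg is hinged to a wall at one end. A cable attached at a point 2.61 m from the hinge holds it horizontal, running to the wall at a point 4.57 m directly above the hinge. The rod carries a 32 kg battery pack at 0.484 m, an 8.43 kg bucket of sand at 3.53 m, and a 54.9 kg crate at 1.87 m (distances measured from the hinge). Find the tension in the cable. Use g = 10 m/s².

T ≈ 801 N

Sum moments about the hinge (the unknown hinge reaction has zero arm there).
Beam weight: 13.9 × 10 = 139 N down at 2.42 m → arm 2.42 m, τ = 139 × 2.42 = 336.4 N·m clockwise.
Battery pack: 32 × 10 = 320 N down at 0.484 m → arm 0.484 m, τ = 320 × 0.484 = 154.9 N·m clockwise.
Bucket of sand: 8.43 × 10 = 84.3 N down at 3.53 m → arm 3.53 m, τ = 84.3 × 3.53 = 297.6 N·m clockwise.
Crate: 54.9 × 10 = 549 N down at 1.87 m → arm 1.87 m, τ = 549 × 1.87 = 1027 N·m clockwise.
Total clockwise load moment = 1816 N·m.
The cable tension T acts at 2.61 m; only its component perpendicular to the rod, T sinθ, produces torque. sinθ = h/√(h²+d²) = 4.57/√(4.57²+2.61²) = 0.8684.
For rotational equilibrium, T × 2.61 × 0.8684 = 1816, so T = 1816 / 2.267 = 801 N.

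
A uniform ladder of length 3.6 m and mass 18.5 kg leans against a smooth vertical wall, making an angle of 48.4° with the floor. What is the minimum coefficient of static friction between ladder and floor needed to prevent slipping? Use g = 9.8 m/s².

Taking torques about the foot of the ladder:
Ladder weight 18.5×9.8 = 181.3 N acts at 1.8 m along the ladder; its horizontal arm is 1.8·cos48.4° = 1.195 m → τ = 216.7 N·m clockwise.
Wall normal N acts horizontally at the top; its moment arm is the height L sinθ = 3.6·sin48.4° = 2.692 m, counterclockwise.
Στ = 0 ⇒ N × 2.692 = 216.7 ⇒ N = 80.5 N.
ΣFx = 0 ⇒ f = N_wall = 80.5 N. ΣFy = 0 ⇒ N_floor = 181.3 N.
μ_min = f / N_floor = 80.5 / 181.3 = 0.444.

μ_min ≈ 0.444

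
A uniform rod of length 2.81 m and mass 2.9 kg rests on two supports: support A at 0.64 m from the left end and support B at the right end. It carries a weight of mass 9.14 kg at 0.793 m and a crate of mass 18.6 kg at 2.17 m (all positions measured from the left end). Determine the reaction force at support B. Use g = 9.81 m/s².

R_B ≈ 145 N

Taking torques about support A:
Beam weight: 2.9 × 9.81 = 28.45 N down at 1.405 m → arm 0.765 m, τ = 28.45 × 0.765 = 21.76 N·m clockwise.
Weight: 9.14 × 9.81 = 89.66 N down at 0.793 m → arm 0.153 m, τ = 89.66 × 0.153 = 13.72 N·m clockwise.
Crate: 18.6 × 9.81 = 182.5 N down at 2.17 m → arm 1.53 m, τ = 182.5 × 1.53 = 279.2 N·m clockwise.
Net load moment about support A = 314.7 N·m clockwise.
Reaction R at support B is upward at 2.81 m, arm 2.17 m → moment R × 2.17 counterclockwise.
Balancing moments: R × 2.17 = 314.7, giving R = 145 N.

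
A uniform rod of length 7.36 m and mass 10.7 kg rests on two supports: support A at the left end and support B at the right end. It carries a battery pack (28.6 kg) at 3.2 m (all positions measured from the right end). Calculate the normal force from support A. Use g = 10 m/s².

R_A ≈ 178 N

Choose support B as the axis so its reaction then has zero moment arm.
Beam weight: 10.7 × 10 = 107 N down at 3.68 m → arm 3.68 m, τ = 107 × 3.68 = 393.8 N·m counterclockwise.
Battery pack: 28.6 × 10 = 286 N down at 3.2 m → arm 3.2 m, τ = 286 × 3.2 = 915.2 N·m counterclockwise.
Net load moment about support B = 1309 N·m counterclockwise.
Reaction R at support A is upward at 7.36 m, arm 7.36 m → moment R × 7.36 clockwise.
Setting net torque to zero: R × 7.36 = 1309 → R = 178 N.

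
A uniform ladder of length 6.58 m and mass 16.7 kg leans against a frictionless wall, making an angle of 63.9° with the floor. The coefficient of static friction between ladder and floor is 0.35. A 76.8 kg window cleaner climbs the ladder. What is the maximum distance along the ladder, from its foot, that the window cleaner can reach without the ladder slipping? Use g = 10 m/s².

Taking torques about the foot of the ladder:
Ladder weight 16.7×10 = 167 N acts at 3.29 m along the ladder; its horizontal arm is 3.29·cos63.9° = 1.447 m → τ = 241.6 N·m clockwise.
Window cleaner weight 76.8×10 = 768 N at distance d → arm d·cos63.9° → τ = 768·d·0.4399 clockwise.
Wall normal N at the top has arm L sinθ = 5.909 m counterclockwise, so Στ = 0 gives N·5.909 = 241.6 + 337.8·d.
ΣFy = 0 ⇒ N_floor = 935 N, so the maximum friction is μ_s·N_floor = 0.35×935 = 327.2 N. ΣFx = 0 ⇒ N_wall = f, so at the slipping point N = 327.2 N.
Substituting: 327.2×5.909 = 241.6 + 337.8·d ⇒ d = (1933 − 241.6) / 337.8 = 5.01 m.

d ≈ 5.01 m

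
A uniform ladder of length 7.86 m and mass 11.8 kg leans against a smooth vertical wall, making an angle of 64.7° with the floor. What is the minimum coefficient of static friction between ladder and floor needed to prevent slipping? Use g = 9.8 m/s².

Sum moments about the foot of the ladder (the floor normal and friction both act there and drop out).
Ladder weight 11.8×9.8 = 115.6 N acts at 3.93 m along the ladder; its horizontal arm is 3.93·cos64.7° = 1.68 m → τ = 194.2 N·m clockwise.
Wall normal N acts horizontally at the top; its moment arm is the height L sinθ = 7.86·sin64.7° = 7.106 m, counterclockwise.
For rotational equilibrium, N × 7.106 = 194.2, so N = 27.33 N.
ΣFx = 0 ⇒ f = N_wall = 27.33 N. ΣFy = 0 ⇒ N_floor = 115.6 N.
μ_min = f / N_floor = 27.33 / 115.6 = 0.236.

μ_min ≈ 0.236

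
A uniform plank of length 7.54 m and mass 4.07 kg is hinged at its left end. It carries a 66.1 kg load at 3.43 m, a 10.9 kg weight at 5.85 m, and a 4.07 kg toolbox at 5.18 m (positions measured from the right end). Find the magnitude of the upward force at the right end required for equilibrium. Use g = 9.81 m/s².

Taking torques about the left end:
Beam weight: 4.07 × 9.81 = 39.93 N down at 3.77 m → arm 3.77 m, τ = 39.93 × 3.77 = 150.5 N·m clockwise.
Load: 66.1 × 9.81 = 648.4 N down at 3.43 m → arm 4.11 m, τ = 648.4 × 4.11 = 2665 N·m clockwise.
Weight: 10.9 × 9.81 = 106.9 N down at 5.85 m → arm 1.69 m, τ = 106.9 × 1.69 = 180.7 N·m clockwise.
Toolbox: 4.07 × 9.81 = 39.93 N down at 5.18 m → arm 2.36 m, τ = 39.93 × 2.36 = 94.23 N·m clockwise.
Net moment of the loads = 3090 N·m clockwise.
The upward force F acts at the right end, arm 7.54 m, giving F × 7.54 counterclockwise.
Στ = 0 ⇒ F × 7.54 = 3090 ⇒ F = 3090 / 7.54 = 410 N.

F ≈ 410 N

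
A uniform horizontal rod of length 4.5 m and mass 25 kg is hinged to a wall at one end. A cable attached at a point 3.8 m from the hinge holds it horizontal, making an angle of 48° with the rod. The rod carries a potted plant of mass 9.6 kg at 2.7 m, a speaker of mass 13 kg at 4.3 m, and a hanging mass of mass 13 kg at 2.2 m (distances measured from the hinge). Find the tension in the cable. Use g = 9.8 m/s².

T ≈ 578 N

Take moments about the hinge.
Beam weight: 25 × 9.8 = 245 N down at 2.25 m → arm 2.25 m, τ = 245 × 2.25 = 551.2 N·m clockwise.
Potted plant: 9.6 × 9.8 = 94.08 N down at 2.7 m → arm 2.7 m, τ = 94.08 × 2.7 = 254 N·m clockwise.
Speaker: 13 × 9.8 = 127.4 N down at 4.3 m → arm 4.3 m, τ = 127.4 × 4.3 = 547.8 N·m clockwise.
Hanging mass: 13 × 9.8 = 127.4 N down at 2.2 m → arm 2.2 m, τ = 127.4 × 2.2 = 280.3 N·m clockwise.
Total clockwise load moment = 1633 N·m.
The cable tension T acts at 3.8 m; only its component perpendicular to the rod, T sinθ, produces torque. sin 48° = 0.7431.
Στ = 0 ⇒ T × 3.8 × 0.7431 = 1633 ⇒ T = 1633 / 2.824 = 578 N.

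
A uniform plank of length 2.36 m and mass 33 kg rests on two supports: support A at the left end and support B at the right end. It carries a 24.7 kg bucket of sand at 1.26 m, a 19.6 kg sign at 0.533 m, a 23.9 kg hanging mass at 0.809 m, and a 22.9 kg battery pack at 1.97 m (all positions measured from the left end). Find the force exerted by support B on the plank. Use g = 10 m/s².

R_B ≈ 614 N

About support A:
Beam weight: 33 × 10 = 330 N down at 1.18 m → arm 1.18 m, τ = 330 × 1.18 = 389.4 N·m clockwise.
Bucket of sand: 24.7 × 10 = 247 N down at 1.26 m → arm 1.26 m, τ = 247 × 1.26 = 311.2 N·m clockwise.
Sign: 19.6 × 10 = 196 N down at 0.533 m → arm 0.533 m, τ = 196 × 0.533 = 104.5 N·m clockwise.
Hanging mass: 23.9 × 10 = 239 N down at 0.809 m → arm 0.809 m, τ = 239 × 0.809 = 193.4 N·m clockwise.
Battery pack: 22.9 × 10 = 229 N down at 1.97 m → arm 1.97 m, τ = 229 × 1.97 = 451.1 N·m clockwise.
Net load moment about support A = 1450 N·m clockwise.
Reaction R at support B is upward at 2.36 m, arm 2.36 m → moment R × 2.36 counterclockwise.
For rotational equilibrium, R × 2.36 = 1450, so R = 614 N.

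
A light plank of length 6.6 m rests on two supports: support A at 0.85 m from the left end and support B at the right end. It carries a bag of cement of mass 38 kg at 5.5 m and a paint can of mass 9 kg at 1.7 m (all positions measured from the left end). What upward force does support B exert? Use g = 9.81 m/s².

R_B ≈ 315 N

About support A:
Bag of cement: 38 × 9.81 = 372.8 N down at 5.5 m → arm 4.65 m, τ = 372.8 × 4.65 = 1734 N·m clockwise.
Paint can: 9 × 9.81 = 88.29 N down at 1.7 m → arm 0.85 m, τ = 88.29 × 0.85 = 75.05 N·m clockwise.
Net load moment about support A = 1809 N·m clockwise.
Reaction R at support B is upward at 6.6 m, arm 5.75 m → moment R × 5.75 counterclockwise.
For rotational equilibrium, R × 5.75 = 1809, so R = 315 N.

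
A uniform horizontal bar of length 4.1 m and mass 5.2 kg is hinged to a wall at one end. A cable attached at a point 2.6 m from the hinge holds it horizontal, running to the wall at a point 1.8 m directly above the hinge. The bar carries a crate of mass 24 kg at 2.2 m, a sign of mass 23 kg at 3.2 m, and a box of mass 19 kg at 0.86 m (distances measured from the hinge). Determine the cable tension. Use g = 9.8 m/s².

Take moments about the hinge.
Beam weight: 5.2 × 9.8 = 50.96 N down at 2.05 m → arm 2.05 m, τ = 50.96 × 2.05 = 104.5 N·m clockwise.
Crate: 24 × 9.8 = 235.2 N down at 2.2 m → arm 2.2 m, τ = 235.2 × 2.2 = 517.4 N·m clockwise.
Sign: 23 × 9.8 = 225.4 N down at 3.2 m → arm 3.2 m, τ = 225.4 × 3.2 = 721.3 N·m clockwise.
Box: 19 × 9.8 = 186.2 N down at 0.86 m → arm 0.86 m, τ = 186.2 × 0.86 = 160.1 N·m clockwise.
Total clockwise load moment = 1503 N·m.
The cable tension T acts at 2.6 m; only its component perpendicular to the bar, T sinθ, produces torque. sinθ = h/√(h²+d²) = 1.8/√(1.8²+2.6²) = 0.5692.
Στ = 0 ⇒ T × 2.6 × 0.5692 = 1503 ⇒ T = 1503 / 1.48 = 1020 N.

T ≈ 1020 N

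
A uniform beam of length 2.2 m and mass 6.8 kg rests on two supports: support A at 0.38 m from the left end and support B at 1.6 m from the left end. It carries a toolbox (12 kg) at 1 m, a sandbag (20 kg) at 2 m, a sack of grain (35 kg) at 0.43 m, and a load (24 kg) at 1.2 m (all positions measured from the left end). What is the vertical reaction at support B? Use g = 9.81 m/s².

R_B ≈ 532 N

Choose support A as the axis so its reaction then has zero moment arm.
Beam weight: 6.8 × 9.81 = 66.71 N down at 1.1 m → arm 0.72 m, τ = 66.71 × 0.72 = 48.03 N·m clockwise.
Toolbox: 12 × 9.81 = 117.7 N down at 1 m → arm 0.62 m, τ = 117.7 × 0.62 = 72.97 N·m clockwise.
Sandbag: 20 × 9.81 = 196.2 N down at 2 m → arm 1.62 m, τ = 196.2 × 1.62 = 317.8 N·m clockwise.
Sack of grain: 35 × 9.81 = 343.4 N down at 0.43 m → arm 0.05 m, τ = 343.4 × 0.05 = 17.17 N·m clockwise.
Load: 24 × 9.81 = 235.4 N down at 1.2 m → arm 0.82 m, τ = 235.4 × 0.82 = 193 N·m clockwise.
Net load moment about support A = 649 N·m clockwise.
Reaction R at support B is upward at 1.6 m, arm 1.22 m → moment R × 1.22 counterclockwise.
Στ = 0 ⇒ R × 1.22 = 649 ⇒ R = 532 N.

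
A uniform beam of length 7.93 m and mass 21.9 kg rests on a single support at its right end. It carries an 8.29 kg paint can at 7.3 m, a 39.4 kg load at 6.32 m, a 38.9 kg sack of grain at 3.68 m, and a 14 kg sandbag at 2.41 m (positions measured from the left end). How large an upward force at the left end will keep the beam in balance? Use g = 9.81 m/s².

F ≈ 492 N

Take moments about the right end.
Beam weight: 21.9 × 9.81 = 214.8 N down at 3.965 m → arm 3.965 m, τ = 214.8 × 3.965 = 851.7 N·m counterclockwise.
Paint can: 8.29 × 9.81 = 81.32 N down at 7.3 m → arm 0.63 m, τ = 81.32 × 0.63 = 51.23 N·m counterclockwise.
Load: 39.4 × 9.81 = 386.5 N down at 6.32 m → arm 1.61 m, τ = 386.5 × 1.61 = 622.3 N·m counterclockwise.
Sack of grain: 38.9 × 9.81 = 381.6 N down at 3.68 m → arm 4.25 m, τ = 381.6 × 4.25 = 1622 N·m counterclockwise.
Sandbag: 14 × 9.81 = 137.3 N down at 2.41 m → arm 5.52 m, τ = 137.3 × 5.52 = 757.9 N·m counterclockwise.
Net moment of the loads = 3905 N·m counterclockwise.
The upward force F acts at the left end, arm 7.93 m, giving F × 7.93 clockwise.
Setting net torque to zero: F × 7.93 = 3905 → F = 3905 / 7.93 = 492 N.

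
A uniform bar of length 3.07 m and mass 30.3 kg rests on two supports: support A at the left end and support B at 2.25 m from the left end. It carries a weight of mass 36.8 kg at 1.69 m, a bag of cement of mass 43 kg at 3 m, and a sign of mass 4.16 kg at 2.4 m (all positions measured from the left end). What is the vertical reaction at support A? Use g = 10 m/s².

R_A ≈ 41.8 N

Take moments about support B.
Beam weight: 30.3 × 10 = 303 N down at 1.535 m → arm 0.715 m, τ = 303 × 0.715 = 216.6 N·m counterclockwise.
Weight: 36.8 × 10 = 368 N down at 1.69 m → arm 0.56 m, τ = 368 × 0.56 = 206.1 N·m counterclockwise.
Bag of cement: 43 × 10 = 430 N down at 3 m → arm 0.75 m, τ = 430 × 0.75 = 322.5 N·m clockwise.
Sign: 4.16 × 10 = 41.6 N down at 2.4 m → arm 0.15 m, τ = 41.6 × 0.15 = 6.24 N·m clockwise.
Net load moment about support B = 93.96 N·m counterclockwise.
Reaction R at support A is upward at 0 m, arm 2.25 m → moment R × 2.25 clockwise.
Στ = 0 ⇒ R × 2.25 = 93.96 ⇒ R = 41.8 N.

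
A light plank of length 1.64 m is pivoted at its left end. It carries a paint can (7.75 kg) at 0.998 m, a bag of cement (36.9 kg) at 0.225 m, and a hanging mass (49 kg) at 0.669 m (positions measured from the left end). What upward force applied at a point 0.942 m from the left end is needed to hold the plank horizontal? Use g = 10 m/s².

F ≈ 518 N

About the left end:
Paint can: 7.75 × 10 = 77.5 N down at 0.998 m → arm 0.998 m, τ = 77.5 × 0.998 = 77.34 N·m clockwise.
Bag of cement: 36.9 × 10 = 369 N down at 0.225 m → arm 0.225 m, τ = 369 × 0.225 = 83.03 N·m clockwise.
Hanging mass: 49 × 10 = 490 N down at 0.669 m → arm 0.669 m, τ = 490 × 0.669 = 327.8 N·m clockwise.
Net moment of the loads = 488.2 N·m clockwise.
The upward force F acts at a point 0.942 m from the left end, arm 0.942 m, giving F × 0.942 counterclockwise.
Balancing moments: F × 0.942 = 488.2, giving F = 488.2 / 0.942 = 518 N.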